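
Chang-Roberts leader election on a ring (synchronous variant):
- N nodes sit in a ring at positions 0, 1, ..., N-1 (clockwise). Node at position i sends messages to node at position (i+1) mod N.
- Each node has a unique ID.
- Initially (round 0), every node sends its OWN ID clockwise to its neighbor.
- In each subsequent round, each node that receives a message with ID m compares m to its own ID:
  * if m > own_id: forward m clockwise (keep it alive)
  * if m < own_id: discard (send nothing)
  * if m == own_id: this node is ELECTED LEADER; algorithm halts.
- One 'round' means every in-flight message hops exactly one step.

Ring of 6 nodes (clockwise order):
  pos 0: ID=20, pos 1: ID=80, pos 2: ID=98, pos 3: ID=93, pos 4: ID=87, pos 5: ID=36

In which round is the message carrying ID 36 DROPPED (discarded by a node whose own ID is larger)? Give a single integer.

Answer: 2

Derivation:
Round 1: pos1(id80) recv 20: drop; pos2(id98) recv 80: drop; pos3(id93) recv 98: fwd; pos4(id87) recv 93: fwd; pos5(id36) recv 87: fwd; pos0(id20) recv 36: fwd
Round 2: pos4(id87) recv 98: fwd; pos5(id36) recv 93: fwd; pos0(id20) recv 87: fwd; pos1(id80) recv 36: drop
Round 3: pos5(id36) recv 98: fwd; pos0(id20) recv 93: fwd; pos1(id80) recv 87: fwd
Round 4: pos0(id20) recv 98: fwd; pos1(id80) recv 93: fwd; pos2(id98) recv 87: drop
Round 5: pos1(id80) recv 98: fwd; pos2(id98) recv 93: drop
Round 6: pos2(id98) recv 98: ELECTED
Message ID 36 originates at pos 5; dropped at pos 1 in round 2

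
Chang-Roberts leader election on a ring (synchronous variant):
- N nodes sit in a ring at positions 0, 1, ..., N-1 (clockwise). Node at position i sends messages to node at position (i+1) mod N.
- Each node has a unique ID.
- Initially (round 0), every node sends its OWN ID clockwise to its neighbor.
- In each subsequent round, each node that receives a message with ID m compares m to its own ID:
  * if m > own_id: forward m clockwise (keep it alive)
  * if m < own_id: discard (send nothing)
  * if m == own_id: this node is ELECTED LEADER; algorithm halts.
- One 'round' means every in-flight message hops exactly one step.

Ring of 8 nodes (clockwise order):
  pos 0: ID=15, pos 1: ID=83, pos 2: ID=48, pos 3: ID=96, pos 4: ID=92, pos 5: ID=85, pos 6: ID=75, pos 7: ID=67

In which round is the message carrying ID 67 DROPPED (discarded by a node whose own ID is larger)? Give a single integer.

Round 1: pos1(id83) recv 15: drop; pos2(id48) recv 83: fwd; pos3(id96) recv 48: drop; pos4(id92) recv 96: fwd; pos5(id85) recv 92: fwd; pos6(id75) recv 85: fwd; pos7(id67) recv 75: fwd; pos0(id15) recv 67: fwd
Round 2: pos3(id96) recv 83: drop; pos5(id85) recv 96: fwd; pos6(id75) recv 92: fwd; pos7(id67) recv 85: fwd; pos0(id15) recv 75: fwd; pos1(id83) recv 67: drop
Round 3: pos6(id75) recv 96: fwd; pos7(id67) recv 92: fwd; pos0(id15) recv 85: fwd; pos1(id83) recv 75: drop
Round 4: pos7(id67) recv 96: fwd; pos0(id15) recv 92: fwd; pos1(id83) recv 85: fwd
Round 5: pos0(id15) recv 96: fwd; pos1(id83) recv 92: fwd; pos2(id48) recv 85: fwd
Round 6: pos1(id83) recv 96: fwd; pos2(id48) recv 92: fwd; pos3(id96) recv 85: drop
Round 7: pos2(id48) recv 96: fwd; pos3(id96) recv 92: drop
Round 8: pos3(id96) recv 96: ELECTED
Message ID 67 originates at pos 7; dropped at pos 1 in round 2

Answer: 2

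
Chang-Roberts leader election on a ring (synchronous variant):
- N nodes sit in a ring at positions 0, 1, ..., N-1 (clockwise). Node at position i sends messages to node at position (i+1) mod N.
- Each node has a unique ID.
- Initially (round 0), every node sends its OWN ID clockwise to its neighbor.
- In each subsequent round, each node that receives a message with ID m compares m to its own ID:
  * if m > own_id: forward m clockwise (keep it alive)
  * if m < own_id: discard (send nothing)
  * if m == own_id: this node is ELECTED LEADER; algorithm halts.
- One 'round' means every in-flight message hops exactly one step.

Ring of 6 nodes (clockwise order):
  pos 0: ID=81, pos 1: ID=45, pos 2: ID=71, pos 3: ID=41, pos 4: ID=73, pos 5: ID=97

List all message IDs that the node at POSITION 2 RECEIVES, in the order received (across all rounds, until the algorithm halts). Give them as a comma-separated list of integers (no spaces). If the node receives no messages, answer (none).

Round 1: pos1(id45) recv 81: fwd; pos2(id71) recv 45: drop; pos3(id41) recv 71: fwd; pos4(id73) recv 41: drop; pos5(id97) recv 73: drop; pos0(id81) recv 97: fwd
Round 2: pos2(id71) recv 81: fwd; pos4(id73) recv 71: drop; pos1(id45) recv 97: fwd
Round 3: pos3(id41) recv 81: fwd; pos2(id71) recv 97: fwd
Round 4: pos4(id73) recv 81: fwd; pos3(id41) recv 97: fwd
Round 5: pos5(id97) recv 81: drop; pos4(id73) recv 97: fwd
Round 6: pos5(id97) recv 97: ELECTED

Answer: 45,81,97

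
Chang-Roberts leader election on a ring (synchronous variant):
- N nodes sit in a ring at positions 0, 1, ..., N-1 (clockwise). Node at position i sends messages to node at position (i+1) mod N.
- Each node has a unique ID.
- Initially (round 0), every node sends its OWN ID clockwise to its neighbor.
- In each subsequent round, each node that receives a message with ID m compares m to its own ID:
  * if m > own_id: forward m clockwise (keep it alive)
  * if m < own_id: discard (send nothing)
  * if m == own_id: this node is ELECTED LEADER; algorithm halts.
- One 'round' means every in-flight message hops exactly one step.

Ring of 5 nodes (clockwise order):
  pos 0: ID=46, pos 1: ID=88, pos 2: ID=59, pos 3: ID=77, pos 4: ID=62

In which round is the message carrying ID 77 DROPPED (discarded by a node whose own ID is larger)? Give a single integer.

Answer: 3

Derivation:
Round 1: pos1(id88) recv 46: drop; pos2(id59) recv 88: fwd; pos3(id77) recv 59: drop; pos4(id62) recv 77: fwd; pos0(id46) recv 62: fwd
Round 2: pos3(id77) recv 88: fwd; pos0(id46) recv 77: fwd; pos1(id88) recv 62: drop
Round 3: pos4(id62) recv 88: fwd; pos1(id88) recv 77: drop
Round 4: pos0(id46) recv 88: fwd
Round 5: pos1(id88) recv 88: ELECTED
Message ID 77 originates at pos 3; dropped at pos 1 in round 3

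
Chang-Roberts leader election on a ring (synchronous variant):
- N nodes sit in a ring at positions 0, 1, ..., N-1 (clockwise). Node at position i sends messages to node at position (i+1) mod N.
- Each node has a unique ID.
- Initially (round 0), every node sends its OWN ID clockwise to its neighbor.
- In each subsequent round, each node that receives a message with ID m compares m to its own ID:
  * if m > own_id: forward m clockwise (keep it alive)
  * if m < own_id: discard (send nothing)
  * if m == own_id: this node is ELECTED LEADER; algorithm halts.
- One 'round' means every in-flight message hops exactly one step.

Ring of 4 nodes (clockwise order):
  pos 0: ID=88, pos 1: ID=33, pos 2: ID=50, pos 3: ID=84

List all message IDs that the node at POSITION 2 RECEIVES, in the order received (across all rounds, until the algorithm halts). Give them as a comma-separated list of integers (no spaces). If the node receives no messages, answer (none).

Answer: 33,88

Derivation:
Round 1: pos1(id33) recv 88: fwd; pos2(id50) recv 33: drop; pos3(id84) recv 50: drop; pos0(id88) recv 84: drop
Round 2: pos2(id50) recv 88: fwd
Round 3: pos3(id84) recv 88: fwd
Round 4: pos0(id88) recv 88: ELECTED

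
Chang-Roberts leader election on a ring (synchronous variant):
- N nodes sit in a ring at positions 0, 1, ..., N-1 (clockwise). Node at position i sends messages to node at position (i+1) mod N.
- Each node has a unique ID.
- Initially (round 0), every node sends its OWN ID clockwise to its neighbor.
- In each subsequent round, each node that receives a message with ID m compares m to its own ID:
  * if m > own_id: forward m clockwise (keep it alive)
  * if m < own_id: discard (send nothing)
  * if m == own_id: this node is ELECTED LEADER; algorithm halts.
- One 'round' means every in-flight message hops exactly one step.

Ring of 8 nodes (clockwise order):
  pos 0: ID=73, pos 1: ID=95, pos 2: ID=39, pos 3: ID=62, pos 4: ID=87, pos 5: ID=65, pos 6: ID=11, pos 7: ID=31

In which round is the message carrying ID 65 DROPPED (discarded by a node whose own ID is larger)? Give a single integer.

Answer: 3

Derivation:
Round 1: pos1(id95) recv 73: drop; pos2(id39) recv 95: fwd; pos3(id62) recv 39: drop; pos4(id87) recv 62: drop; pos5(id65) recv 87: fwd; pos6(id11) recv 65: fwd; pos7(id31) recv 11: drop; pos0(id73) recv 31: drop
Round 2: pos3(id62) recv 95: fwd; pos6(id11) recv 87: fwd; pos7(id31) recv 65: fwd
Round 3: pos4(id87) recv 95: fwd; pos7(id31) recv 87: fwd; pos0(id73) recv 65: drop
Round 4: pos5(id65) recv 95: fwd; pos0(id73) recv 87: fwd
Round 5: pos6(id11) recv 95: fwd; pos1(id95) recv 87: drop
Round 6: pos7(id31) recv 95: fwd
Round 7: pos0(id73) recv 95: fwd
Round 8: pos1(id95) recv 95: ELECTED
Message ID 65 originates at pos 5; dropped at pos 0 in round 3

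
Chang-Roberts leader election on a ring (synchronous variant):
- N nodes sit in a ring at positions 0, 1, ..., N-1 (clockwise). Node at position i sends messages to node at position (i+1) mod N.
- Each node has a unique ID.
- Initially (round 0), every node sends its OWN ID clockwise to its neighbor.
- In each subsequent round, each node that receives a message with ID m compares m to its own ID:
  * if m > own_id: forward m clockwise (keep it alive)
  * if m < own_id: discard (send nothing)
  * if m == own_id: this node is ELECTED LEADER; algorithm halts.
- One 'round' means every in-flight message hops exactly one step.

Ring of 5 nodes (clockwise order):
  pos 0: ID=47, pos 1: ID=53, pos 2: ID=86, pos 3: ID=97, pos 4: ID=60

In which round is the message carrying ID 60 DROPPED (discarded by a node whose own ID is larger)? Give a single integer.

Round 1: pos1(id53) recv 47: drop; pos2(id86) recv 53: drop; pos3(id97) recv 86: drop; pos4(id60) recv 97: fwd; pos0(id47) recv 60: fwd
Round 2: pos0(id47) recv 97: fwd; pos1(id53) recv 60: fwd
Round 3: pos1(id53) recv 97: fwd; pos2(id86) recv 60: drop
Round 4: pos2(id86) recv 97: fwd
Round 5: pos3(id97) recv 97: ELECTED
Message ID 60 originates at pos 4; dropped at pos 2 in round 3

Answer: 3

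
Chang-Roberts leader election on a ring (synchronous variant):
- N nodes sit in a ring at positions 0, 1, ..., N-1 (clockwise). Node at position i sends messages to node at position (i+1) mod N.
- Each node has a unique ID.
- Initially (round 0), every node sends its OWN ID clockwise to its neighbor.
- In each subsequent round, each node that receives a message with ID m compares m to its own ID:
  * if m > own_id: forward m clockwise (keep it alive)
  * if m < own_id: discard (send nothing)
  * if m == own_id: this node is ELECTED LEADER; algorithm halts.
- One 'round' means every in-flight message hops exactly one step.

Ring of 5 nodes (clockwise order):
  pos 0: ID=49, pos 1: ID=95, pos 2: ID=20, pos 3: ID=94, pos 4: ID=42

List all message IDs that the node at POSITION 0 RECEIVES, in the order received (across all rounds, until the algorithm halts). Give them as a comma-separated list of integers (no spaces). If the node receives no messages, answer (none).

Answer: 42,94,95

Derivation:
Round 1: pos1(id95) recv 49: drop; pos2(id20) recv 95: fwd; pos3(id94) recv 20: drop; pos4(id42) recv 94: fwd; pos0(id49) recv 42: drop
Round 2: pos3(id94) recv 95: fwd; pos0(id49) recv 94: fwd
Round 3: pos4(id42) recv 95: fwd; pos1(id95) recv 94: drop
Round 4: pos0(id49) recv 95: fwd
Round 5: pos1(id95) recv 95: ELECTED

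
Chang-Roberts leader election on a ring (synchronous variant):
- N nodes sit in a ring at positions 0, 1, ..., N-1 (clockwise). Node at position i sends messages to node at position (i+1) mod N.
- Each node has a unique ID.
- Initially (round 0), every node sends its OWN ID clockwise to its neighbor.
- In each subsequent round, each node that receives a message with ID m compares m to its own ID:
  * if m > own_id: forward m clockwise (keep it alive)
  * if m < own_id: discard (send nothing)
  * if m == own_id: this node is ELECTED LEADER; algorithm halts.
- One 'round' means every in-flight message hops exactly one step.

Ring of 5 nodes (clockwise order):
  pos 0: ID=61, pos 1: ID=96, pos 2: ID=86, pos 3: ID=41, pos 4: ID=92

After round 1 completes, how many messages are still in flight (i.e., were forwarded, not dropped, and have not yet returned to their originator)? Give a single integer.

Round 1: pos1(id96) recv 61: drop; pos2(id86) recv 96: fwd; pos3(id41) recv 86: fwd; pos4(id92) recv 41: drop; pos0(id61) recv 92: fwd
After round 1: 3 messages still in flight

Answer: 3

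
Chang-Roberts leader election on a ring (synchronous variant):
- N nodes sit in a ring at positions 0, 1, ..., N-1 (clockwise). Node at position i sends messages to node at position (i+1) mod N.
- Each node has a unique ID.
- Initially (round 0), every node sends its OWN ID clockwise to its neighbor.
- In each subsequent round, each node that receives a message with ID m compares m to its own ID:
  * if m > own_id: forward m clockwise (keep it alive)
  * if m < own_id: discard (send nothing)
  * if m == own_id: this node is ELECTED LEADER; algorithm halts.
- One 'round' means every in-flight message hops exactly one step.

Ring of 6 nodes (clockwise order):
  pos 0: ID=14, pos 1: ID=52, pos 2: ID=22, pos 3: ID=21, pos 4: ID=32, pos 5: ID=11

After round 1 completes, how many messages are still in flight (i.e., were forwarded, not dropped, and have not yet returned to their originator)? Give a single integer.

Answer: 3

Derivation:
Round 1: pos1(id52) recv 14: drop; pos2(id22) recv 52: fwd; pos3(id21) recv 22: fwd; pos4(id32) recv 21: drop; pos5(id11) recv 32: fwd; pos0(id14) recv 11: drop
After round 1: 3 messages still in flight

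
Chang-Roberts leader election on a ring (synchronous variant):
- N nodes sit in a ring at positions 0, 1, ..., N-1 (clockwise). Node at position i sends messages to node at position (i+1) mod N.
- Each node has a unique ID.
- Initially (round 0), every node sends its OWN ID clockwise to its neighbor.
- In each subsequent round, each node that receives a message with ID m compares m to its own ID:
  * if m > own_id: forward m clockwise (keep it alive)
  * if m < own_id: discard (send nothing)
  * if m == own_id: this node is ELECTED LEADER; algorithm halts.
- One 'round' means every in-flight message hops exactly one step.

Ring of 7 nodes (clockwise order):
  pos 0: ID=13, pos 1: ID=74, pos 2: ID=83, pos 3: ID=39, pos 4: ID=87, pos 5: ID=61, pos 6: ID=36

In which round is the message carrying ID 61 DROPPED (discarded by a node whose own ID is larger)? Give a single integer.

Answer: 3

Derivation:
Round 1: pos1(id74) recv 13: drop; pos2(id83) recv 74: drop; pos3(id39) recv 83: fwd; pos4(id87) recv 39: drop; pos5(id61) recv 87: fwd; pos6(id36) recv 61: fwd; pos0(id13) recv 36: fwd
Round 2: pos4(id87) recv 83: drop; pos6(id36) recv 87: fwd; pos0(id13) recv 61: fwd; pos1(id74) recv 36: drop
Round 3: pos0(id13) recv 87: fwd; pos1(id74) recv 61: drop
Round 4: pos1(id74) recv 87: fwd
Round 5: pos2(id83) recv 87: fwd
Round 6: pos3(id39) recv 87: fwd
Round 7: pos4(id87) recv 87: ELECTED
Message ID 61 originates at pos 5; dropped at pos 1 in round 3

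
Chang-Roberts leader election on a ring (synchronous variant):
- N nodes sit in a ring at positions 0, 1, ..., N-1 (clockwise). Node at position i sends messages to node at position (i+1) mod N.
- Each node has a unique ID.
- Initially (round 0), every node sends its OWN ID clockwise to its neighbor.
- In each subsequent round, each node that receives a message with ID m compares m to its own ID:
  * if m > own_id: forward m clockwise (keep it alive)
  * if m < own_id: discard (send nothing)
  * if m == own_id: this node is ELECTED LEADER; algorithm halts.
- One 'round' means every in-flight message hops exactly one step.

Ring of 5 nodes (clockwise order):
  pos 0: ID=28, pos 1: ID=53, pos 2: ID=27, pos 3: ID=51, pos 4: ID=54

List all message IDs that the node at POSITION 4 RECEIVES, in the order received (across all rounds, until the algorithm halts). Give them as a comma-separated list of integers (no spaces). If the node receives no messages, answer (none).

Answer: 51,53,54

Derivation:
Round 1: pos1(id53) recv 28: drop; pos2(id27) recv 53: fwd; pos3(id51) recv 27: drop; pos4(id54) recv 51: drop; pos0(id28) recv 54: fwd
Round 2: pos3(id51) recv 53: fwd; pos1(id53) recv 54: fwd
Round 3: pos4(id54) recv 53: drop; pos2(id27) recv 54: fwd
Round 4: pos3(id51) recv 54: fwd
Round 5: pos4(id54) recv 54: ELECTED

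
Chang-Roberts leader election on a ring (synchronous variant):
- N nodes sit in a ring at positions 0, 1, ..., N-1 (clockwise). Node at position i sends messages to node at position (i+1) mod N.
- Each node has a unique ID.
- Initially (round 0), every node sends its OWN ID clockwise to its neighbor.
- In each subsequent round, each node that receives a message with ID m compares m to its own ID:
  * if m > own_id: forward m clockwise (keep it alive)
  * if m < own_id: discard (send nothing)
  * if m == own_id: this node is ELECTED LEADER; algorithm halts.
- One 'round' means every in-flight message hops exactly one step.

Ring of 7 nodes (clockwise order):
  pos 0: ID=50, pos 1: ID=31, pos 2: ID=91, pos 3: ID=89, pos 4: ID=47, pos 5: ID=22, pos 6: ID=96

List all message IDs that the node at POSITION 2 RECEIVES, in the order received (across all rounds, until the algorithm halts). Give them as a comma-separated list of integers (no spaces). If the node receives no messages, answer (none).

Answer: 31,50,96

Derivation:
Round 1: pos1(id31) recv 50: fwd; pos2(id91) recv 31: drop; pos3(id89) recv 91: fwd; pos4(id47) recv 89: fwd; pos5(id22) recv 47: fwd; pos6(id96) recv 22: drop; pos0(id50) recv 96: fwd
Round 2: pos2(id91) recv 50: drop; pos4(id47) recv 91: fwd; pos5(id22) recv 89: fwd; pos6(id96) recv 47: drop; pos1(id31) recv 96: fwd
Round 3: pos5(id22) recv 91: fwd; pos6(id96) recv 89: drop; pos2(id91) recv 96: fwd
Round 4: pos6(id96) recv 91: drop; pos3(id89) recv 96: fwd
Round 5: pos4(id47) recv 96: fwd
Round 6: pos5(id22) recv 96: fwd
Round 7: pos6(id96) recv 96: ELECTED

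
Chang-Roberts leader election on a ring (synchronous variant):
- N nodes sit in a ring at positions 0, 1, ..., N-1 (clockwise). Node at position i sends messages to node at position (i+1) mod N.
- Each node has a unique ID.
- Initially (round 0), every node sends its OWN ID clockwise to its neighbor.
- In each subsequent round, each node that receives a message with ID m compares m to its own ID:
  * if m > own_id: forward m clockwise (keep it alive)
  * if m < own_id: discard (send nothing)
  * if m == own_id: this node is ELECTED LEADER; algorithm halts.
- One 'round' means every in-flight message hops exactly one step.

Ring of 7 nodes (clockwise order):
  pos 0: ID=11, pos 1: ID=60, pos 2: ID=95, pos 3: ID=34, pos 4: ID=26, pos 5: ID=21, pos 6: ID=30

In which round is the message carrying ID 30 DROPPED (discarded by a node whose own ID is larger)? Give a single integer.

Answer: 2

Derivation:
Round 1: pos1(id60) recv 11: drop; pos2(id95) recv 60: drop; pos3(id34) recv 95: fwd; pos4(id26) recv 34: fwd; pos5(id21) recv 26: fwd; pos6(id30) recv 21: drop; pos0(id11) recv 30: fwd
Round 2: pos4(id26) recv 95: fwd; pos5(id21) recv 34: fwd; pos6(id30) recv 26: drop; pos1(id60) recv 30: drop
Round 3: pos5(id21) recv 95: fwd; pos6(id30) recv 34: fwd
Round 4: pos6(id30) recv 95: fwd; pos0(id11) recv 34: fwd
Round 5: pos0(id11) recv 95: fwd; pos1(id60) recv 34: drop
Round 6: pos1(id60) recv 95: fwd
Round 7: pos2(id95) recv 95: ELECTED
Message ID 30 originates at pos 6; dropped at pos 1 in round 2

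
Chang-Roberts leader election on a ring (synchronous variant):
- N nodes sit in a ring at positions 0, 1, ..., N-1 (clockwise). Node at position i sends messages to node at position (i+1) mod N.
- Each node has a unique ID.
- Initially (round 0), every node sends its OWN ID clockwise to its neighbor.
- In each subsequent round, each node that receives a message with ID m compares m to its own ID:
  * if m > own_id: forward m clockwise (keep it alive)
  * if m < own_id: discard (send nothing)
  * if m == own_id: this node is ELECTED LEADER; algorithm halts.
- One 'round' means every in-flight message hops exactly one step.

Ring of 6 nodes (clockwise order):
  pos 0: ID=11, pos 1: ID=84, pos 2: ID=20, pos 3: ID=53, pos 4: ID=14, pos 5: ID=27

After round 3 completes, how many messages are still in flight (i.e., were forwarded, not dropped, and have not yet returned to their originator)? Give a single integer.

Answer: 2

Derivation:
Round 1: pos1(id84) recv 11: drop; pos2(id20) recv 84: fwd; pos3(id53) recv 20: drop; pos4(id14) recv 53: fwd; pos5(id27) recv 14: drop; pos0(id11) recv 27: fwd
Round 2: pos3(id53) recv 84: fwd; pos5(id27) recv 53: fwd; pos1(id84) recv 27: drop
Round 3: pos4(id14) recv 84: fwd; pos0(id11) recv 53: fwd
After round 3: 2 messages still in flight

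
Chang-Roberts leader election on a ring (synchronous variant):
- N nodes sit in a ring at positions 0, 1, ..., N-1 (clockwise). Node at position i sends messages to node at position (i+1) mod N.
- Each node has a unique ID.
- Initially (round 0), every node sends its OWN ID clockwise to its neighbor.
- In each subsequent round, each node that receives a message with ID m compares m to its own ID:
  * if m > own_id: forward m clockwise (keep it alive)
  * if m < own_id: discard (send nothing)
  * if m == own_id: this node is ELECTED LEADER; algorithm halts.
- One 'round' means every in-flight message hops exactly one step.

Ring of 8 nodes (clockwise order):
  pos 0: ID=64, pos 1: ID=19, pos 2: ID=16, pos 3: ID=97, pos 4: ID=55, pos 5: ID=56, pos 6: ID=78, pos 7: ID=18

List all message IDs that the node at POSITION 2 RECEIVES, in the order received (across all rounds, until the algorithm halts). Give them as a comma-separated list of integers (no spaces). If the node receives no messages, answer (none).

Round 1: pos1(id19) recv 64: fwd; pos2(id16) recv 19: fwd; pos3(id97) recv 16: drop; pos4(id55) recv 97: fwd; pos5(id56) recv 55: drop; pos6(id78) recv 56: drop; pos7(id18) recv 78: fwd; pos0(id64) recv 18: drop
Round 2: pos2(id16) recv 64: fwd; pos3(id97) recv 19: drop; pos5(id56) recv 97: fwd; pos0(id64) recv 78: fwd
Round 3: pos3(id97) recv 64: drop; pos6(id78) recv 97: fwd; pos1(id19) recv 78: fwd
Round 4: pos7(id18) recv 97: fwd; pos2(id16) recv 78: fwd
Round 5: pos0(id64) recv 97: fwd; pos3(id97) recv 78: drop
Round 6: pos1(id19) recv 97: fwd
Round 7: pos2(id16) recv 97: fwd
Round 8: pos3(id97) recv 97: ELECTED

Answer: 19,64,78,97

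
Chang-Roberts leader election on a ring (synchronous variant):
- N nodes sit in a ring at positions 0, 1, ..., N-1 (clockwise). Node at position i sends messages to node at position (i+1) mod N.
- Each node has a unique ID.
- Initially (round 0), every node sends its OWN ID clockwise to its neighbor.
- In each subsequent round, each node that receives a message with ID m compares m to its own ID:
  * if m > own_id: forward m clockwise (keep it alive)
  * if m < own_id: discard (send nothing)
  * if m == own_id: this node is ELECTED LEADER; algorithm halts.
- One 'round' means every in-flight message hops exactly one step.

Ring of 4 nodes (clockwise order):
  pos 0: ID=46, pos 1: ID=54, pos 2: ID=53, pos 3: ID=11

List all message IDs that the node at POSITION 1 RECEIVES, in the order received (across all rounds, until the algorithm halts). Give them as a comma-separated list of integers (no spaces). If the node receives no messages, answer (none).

Round 1: pos1(id54) recv 46: drop; pos2(id53) recv 54: fwd; pos3(id11) recv 53: fwd; pos0(id46) recv 11: drop
Round 2: pos3(id11) recv 54: fwd; pos0(id46) recv 53: fwd
Round 3: pos0(id46) recv 54: fwd; pos1(id54) recv 53: drop
Round 4: pos1(id54) recv 54: ELECTED

Answer: 46,53,54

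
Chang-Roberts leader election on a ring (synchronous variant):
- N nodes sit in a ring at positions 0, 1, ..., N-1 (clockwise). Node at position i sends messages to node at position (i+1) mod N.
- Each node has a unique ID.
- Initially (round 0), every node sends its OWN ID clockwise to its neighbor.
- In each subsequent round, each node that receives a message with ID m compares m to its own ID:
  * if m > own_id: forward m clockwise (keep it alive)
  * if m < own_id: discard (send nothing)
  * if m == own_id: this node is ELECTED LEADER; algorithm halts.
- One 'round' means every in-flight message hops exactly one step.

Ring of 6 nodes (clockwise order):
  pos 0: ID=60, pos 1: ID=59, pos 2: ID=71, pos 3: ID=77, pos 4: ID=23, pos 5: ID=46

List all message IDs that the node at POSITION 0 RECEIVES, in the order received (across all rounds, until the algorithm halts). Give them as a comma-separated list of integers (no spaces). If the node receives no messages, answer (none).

Answer: 46,77

Derivation:
Round 1: pos1(id59) recv 60: fwd; pos2(id71) recv 59: drop; pos3(id77) recv 71: drop; pos4(id23) recv 77: fwd; pos5(id46) recv 23: drop; pos0(id60) recv 46: drop
Round 2: pos2(id71) recv 60: drop; pos5(id46) recv 77: fwd
Round 3: pos0(id60) recv 77: fwd
Round 4: pos1(id59) recv 77: fwd
Round 5: pos2(id71) recv 77: fwd
Round 6: pos3(id77) recv 77: ELECTED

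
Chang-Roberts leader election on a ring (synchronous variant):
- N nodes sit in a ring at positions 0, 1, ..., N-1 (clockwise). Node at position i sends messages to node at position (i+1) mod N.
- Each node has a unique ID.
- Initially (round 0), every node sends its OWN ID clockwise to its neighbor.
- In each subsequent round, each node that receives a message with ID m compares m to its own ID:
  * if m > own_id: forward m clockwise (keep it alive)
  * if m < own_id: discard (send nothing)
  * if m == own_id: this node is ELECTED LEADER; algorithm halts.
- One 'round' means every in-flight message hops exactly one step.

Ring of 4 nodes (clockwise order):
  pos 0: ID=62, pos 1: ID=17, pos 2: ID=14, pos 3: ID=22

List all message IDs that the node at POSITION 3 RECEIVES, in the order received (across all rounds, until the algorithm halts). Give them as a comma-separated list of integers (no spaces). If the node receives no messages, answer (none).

Answer: 14,17,62

Derivation:
Round 1: pos1(id17) recv 62: fwd; pos2(id14) recv 17: fwd; pos3(id22) recv 14: drop; pos0(id62) recv 22: drop
Round 2: pos2(id14) recv 62: fwd; pos3(id22) recv 17: drop
Round 3: pos3(id22) recv 62: fwd
Round 4: pos0(id62) recv 62: ELECTED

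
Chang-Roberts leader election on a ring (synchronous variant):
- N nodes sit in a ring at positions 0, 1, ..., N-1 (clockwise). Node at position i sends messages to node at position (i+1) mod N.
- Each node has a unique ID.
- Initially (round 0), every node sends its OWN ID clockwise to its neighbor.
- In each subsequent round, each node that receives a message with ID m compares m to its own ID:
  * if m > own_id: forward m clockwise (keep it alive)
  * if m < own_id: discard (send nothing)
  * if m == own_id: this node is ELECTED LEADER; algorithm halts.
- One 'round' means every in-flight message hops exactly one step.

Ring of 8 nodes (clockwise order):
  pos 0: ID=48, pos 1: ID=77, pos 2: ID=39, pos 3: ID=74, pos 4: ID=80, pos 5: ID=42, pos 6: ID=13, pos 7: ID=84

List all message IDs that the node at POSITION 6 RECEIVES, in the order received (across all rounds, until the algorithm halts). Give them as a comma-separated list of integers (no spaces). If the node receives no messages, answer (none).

Round 1: pos1(id77) recv 48: drop; pos2(id39) recv 77: fwd; pos3(id74) recv 39: drop; pos4(id80) recv 74: drop; pos5(id42) recv 80: fwd; pos6(id13) recv 42: fwd; pos7(id84) recv 13: drop; pos0(id48) recv 84: fwd
Round 2: pos3(id74) recv 77: fwd; pos6(id13) recv 80: fwd; pos7(id84) recv 42: drop; pos1(id77) recv 84: fwd
Round 3: pos4(id80) recv 77: drop; pos7(id84) recv 80: drop; pos2(id39) recv 84: fwd
Round 4: pos3(id74) recv 84: fwd
Round 5: pos4(id80) recv 84: fwd
Round 6: pos5(id42) recv 84: fwd
Round 7: pos6(id13) recv 84: fwd
Round 8: pos7(id84) recv 84: ELECTED

Answer: 42,80,84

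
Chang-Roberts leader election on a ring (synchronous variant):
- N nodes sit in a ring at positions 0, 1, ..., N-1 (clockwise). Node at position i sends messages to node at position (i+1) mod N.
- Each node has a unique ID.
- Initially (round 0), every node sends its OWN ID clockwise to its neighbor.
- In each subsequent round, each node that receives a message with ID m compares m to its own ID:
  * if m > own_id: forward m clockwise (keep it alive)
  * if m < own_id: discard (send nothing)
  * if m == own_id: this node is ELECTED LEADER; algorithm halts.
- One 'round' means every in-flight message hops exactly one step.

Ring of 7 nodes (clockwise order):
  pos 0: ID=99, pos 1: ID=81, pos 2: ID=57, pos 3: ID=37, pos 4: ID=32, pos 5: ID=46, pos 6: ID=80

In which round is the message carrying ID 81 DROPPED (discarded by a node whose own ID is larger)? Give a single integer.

Answer: 6

Derivation:
Round 1: pos1(id81) recv 99: fwd; pos2(id57) recv 81: fwd; pos3(id37) recv 57: fwd; pos4(id32) recv 37: fwd; pos5(id46) recv 32: drop; pos6(id80) recv 46: drop; pos0(id99) recv 80: drop
Round 2: pos2(id57) recv 99: fwd; pos3(id37) recv 81: fwd; pos4(id32) recv 57: fwd; pos5(id46) recv 37: drop
Round 3: pos3(id37) recv 99: fwd; pos4(id32) recv 81: fwd; pos5(id46) recv 57: fwd
Round 4: pos4(id32) recv 99: fwd; pos5(id46) recv 81: fwd; pos6(id80) recv 57: drop
Round 5: pos5(id46) recv 99: fwd; pos6(id80) recv 81: fwd
Round 6: pos6(id80) recv 99: fwd; pos0(id99) recv 81: drop
Round 7: pos0(id99) recv 99: ELECTED
Message ID 81 originates at pos 1; dropped at pos 0 in round 6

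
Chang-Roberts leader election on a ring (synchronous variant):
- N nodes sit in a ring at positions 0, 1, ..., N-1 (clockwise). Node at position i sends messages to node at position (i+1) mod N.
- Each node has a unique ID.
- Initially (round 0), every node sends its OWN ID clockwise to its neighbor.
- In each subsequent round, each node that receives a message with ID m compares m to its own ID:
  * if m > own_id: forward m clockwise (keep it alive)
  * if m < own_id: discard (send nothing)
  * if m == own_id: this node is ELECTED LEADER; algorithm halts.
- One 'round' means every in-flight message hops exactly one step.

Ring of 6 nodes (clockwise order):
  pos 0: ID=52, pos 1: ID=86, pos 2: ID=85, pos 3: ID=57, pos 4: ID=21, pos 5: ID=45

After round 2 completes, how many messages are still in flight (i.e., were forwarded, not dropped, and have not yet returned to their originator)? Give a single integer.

Round 1: pos1(id86) recv 52: drop; pos2(id85) recv 86: fwd; pos3(id57) recv 85: fwd; pos4(id21) recv 57: fwd; pos5(id45) recv 21: drop; pos0(id52) recv 45: drop
Round 2: pos3(id57) recv 86: fwd; pos4(id21) recv 85: fwd; pos5(id45) recv 57: fwd
After round 2: 3 messages still in flight

Answer: 3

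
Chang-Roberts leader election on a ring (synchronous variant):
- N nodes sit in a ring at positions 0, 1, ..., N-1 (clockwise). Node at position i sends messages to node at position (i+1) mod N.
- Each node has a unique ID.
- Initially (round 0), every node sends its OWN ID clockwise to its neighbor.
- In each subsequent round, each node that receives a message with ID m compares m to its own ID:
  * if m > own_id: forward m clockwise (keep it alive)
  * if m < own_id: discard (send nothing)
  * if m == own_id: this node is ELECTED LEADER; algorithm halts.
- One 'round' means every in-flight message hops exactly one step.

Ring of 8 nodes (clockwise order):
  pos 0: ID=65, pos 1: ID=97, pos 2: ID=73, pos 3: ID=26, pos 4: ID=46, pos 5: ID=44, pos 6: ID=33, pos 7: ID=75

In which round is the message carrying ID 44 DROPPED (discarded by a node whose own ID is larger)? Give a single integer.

Answer: 2

Derivation:
Round 1: pos1(id97) recv 65: drop; pos2(id73) recv 97: fwd; pos3(id26) recv 73: fwd; pos4(id46) recv 26: drop; pos5(id44) recv 46: fwd; pos6(id33) recv 44: fwd; pos7(id75) recv 33: drop; pos0(id65) recv 75: fwd
Round 2: pos3(id26) recv 97: fwd; pos4(id46) recv 73: fwd; pos6(id33) recv 46: fwd; pos7(id75) recv 44: drop; pos1(id97) recv 75: drop
Round 3: pos4(id46) recv 97: fwd; pos5(id44) recv 73: fwd; pos7(id75) recv 46: drop
Round 4: pos5(id44) recv 97: fwd; pos6(id33) recv 73: fwd
Round 5: pos6(id33) recv 97: fwd; pos7(id75) recv 73: drop
Round 6: pos7(id75) recv 97: fwd
Round 7: pos0(id65) recv 97: fwd
Round 8: pos1(id97) recv 97: ELECTED
Message ID 44 originates at pos 5; dropped at pos 7 in round 2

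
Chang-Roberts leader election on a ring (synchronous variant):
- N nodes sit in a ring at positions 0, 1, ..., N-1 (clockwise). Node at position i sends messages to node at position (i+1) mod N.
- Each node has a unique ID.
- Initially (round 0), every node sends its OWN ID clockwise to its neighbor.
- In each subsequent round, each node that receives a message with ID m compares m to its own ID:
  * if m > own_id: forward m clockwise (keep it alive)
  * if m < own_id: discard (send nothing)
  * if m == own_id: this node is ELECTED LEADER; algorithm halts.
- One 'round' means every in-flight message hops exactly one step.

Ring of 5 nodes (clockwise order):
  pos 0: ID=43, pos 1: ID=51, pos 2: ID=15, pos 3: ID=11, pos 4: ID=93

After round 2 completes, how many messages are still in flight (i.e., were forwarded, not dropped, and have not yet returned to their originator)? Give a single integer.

Answer: 2

Derivation:
Round 1: pos1(id51) recv 43: drop; pos2(id15) recv 51: fwd; pos3(id11) recv 15: fwd; pos4(id93) recv 11: drop; pos0(id43) recv 93: fwd
Round 2: pos3(id11) recv 51: fwd; pos4(id93) recv 15: drop; pos1(id51) recv 93: fwd
After round 2: 2 messages still in flight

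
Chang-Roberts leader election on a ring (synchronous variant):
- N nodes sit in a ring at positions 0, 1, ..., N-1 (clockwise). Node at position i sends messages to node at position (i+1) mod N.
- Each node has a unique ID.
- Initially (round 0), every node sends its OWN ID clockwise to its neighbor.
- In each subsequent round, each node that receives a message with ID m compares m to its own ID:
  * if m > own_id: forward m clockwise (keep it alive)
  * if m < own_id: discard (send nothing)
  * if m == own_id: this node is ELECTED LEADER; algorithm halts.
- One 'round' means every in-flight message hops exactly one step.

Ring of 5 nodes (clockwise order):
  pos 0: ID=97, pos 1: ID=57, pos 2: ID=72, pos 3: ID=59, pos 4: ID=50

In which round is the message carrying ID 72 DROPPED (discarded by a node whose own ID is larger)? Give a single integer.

Answer: 3

Derivation:
Round 1: pos1(id57) recv 97: fwd; pos2(id72) recv 57: drop; pos3(id59) recv 72: fwd; pos4(id50) recv 59: fwd; pos0(id97) recv 50: drop
Round 2: pos2(id72) recv 97: fwd; pos4(id50) recv 72: fwd; pos0(id97) recv 59: drop
Round 3: pos3(id59) recv 97: fwd; pos0(id97) recv 72: drop
Round 4: pos4(id50) recv 97: fwd
Round 5: pos0(id97) recv 97: ELECTED
Message ID 72 originates at pos 2; dropped at pos 0 in round 3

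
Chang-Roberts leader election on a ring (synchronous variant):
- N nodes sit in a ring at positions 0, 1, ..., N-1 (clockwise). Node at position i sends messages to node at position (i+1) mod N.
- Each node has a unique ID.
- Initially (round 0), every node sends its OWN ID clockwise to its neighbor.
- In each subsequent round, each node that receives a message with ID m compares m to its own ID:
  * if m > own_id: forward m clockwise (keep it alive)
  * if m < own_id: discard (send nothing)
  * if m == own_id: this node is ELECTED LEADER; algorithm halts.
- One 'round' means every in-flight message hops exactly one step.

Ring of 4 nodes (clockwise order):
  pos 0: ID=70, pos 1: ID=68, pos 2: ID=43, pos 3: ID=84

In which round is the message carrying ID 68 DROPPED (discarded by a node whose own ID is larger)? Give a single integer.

Answer: 2

Derivation:
Round 1: pos1(id68) recv 70: fwd; pos2(id43) recv 68: fwd; pos3(id84) recv 43: drop; pos0(id70) recv 84: fwd
Round 2: pos2(id43) recv 70: fwd; pos3(id84) recv 68: drop; pos1(id68) recv 84: fwd
Round 3: pos3(id84) recv 70: drop; pos2(id43) recv 84: fwd
Round 4: pos3(id84) recv 84: ELECTED
Message ID 68 originates at pos 1; dropped at pos 3 in round 2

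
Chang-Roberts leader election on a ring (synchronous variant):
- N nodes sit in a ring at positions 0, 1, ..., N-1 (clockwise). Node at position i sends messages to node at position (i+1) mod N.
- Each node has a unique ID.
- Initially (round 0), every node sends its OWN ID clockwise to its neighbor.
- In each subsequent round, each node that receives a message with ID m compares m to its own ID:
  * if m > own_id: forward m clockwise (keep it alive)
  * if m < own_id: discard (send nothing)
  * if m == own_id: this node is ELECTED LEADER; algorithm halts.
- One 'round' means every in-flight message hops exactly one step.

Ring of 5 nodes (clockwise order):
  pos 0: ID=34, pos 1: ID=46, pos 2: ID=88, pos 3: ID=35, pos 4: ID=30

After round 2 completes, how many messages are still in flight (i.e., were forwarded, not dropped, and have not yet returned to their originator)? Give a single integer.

Answer: 2

Derivation:
Round 1: pos1(id46) recv 34: drop; pos2(id88) recv 46: drop; pos3(id35) recv 88: fwd; pos4(id30) recv 35: fwd; pos0(id34) recv 30: drop
Round 2: pos4(id30) recv 88: fwd; pos0(id34) recv 35: fwd
After round 2: 2 messages still in flight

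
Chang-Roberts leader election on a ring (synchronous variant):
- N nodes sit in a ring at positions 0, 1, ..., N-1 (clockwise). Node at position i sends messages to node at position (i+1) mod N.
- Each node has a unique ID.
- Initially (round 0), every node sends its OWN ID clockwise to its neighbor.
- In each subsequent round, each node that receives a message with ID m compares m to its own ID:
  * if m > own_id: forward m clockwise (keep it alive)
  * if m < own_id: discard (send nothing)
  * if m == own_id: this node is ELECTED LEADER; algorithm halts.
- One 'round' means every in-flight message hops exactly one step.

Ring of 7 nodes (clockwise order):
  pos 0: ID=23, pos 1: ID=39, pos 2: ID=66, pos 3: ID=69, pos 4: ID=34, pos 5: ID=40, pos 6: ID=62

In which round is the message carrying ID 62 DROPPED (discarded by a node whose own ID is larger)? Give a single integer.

Answer: 3

Derivation:
Round 1: pos1(id39) recv 23: drop; pos2(id66) recv 39: drop; pos3(id69) recv 66: drop; pos4(id34) recv 69: fwd; pos5(id40) recv 34: drop; pos6(id62) recv 40: drop; pos0(id23) recv 62: fwd
Round 2: pos5(id40) recv 69: fwd; pos1(id39) recv 62: fwd
Round 3: pos6(id62) recv 69: fwd; pos2(id66) recv 62: drop
Round 4: pos0(id23) recv 69: fwd
Round 5: pos1(id39) recv 69: fwd
Round 6: pos2(id66) recv 69: fwd
Round 7: pos3(id69) recv 69: ELECTED
Message ID 62 originates at pos 6; dropped at pos 2 in round 3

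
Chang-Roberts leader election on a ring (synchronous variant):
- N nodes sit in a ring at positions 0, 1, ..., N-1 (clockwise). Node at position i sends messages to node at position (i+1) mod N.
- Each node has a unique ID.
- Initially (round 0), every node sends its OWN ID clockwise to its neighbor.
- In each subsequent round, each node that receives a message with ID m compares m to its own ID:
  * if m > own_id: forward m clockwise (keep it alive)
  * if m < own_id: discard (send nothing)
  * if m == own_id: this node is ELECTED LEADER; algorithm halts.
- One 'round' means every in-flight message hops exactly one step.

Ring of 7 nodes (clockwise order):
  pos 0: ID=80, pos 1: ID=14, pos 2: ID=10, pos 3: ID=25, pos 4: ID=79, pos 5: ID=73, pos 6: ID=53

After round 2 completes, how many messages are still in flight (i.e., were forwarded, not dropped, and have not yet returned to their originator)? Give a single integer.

Answer: 2

Derivation:
Round 1: pos1(id14) recv 80: fwd; pos2(id10) recv 14: fwd; pos3(id25) recv 10: drop; pos4(id79) recv 25: drop; pos5(id73) recv 79: fwd; pos6(id53) recv 73: fwd; pos0(id80) recv 53: drop
Round 2: pos2(id10) recv 80: fwd; pos3(id25) recv 14: drop; pos6(id53) recv 79: fwd; pos0(id80) recv 73: drop
After round 2: 2 messages still in flight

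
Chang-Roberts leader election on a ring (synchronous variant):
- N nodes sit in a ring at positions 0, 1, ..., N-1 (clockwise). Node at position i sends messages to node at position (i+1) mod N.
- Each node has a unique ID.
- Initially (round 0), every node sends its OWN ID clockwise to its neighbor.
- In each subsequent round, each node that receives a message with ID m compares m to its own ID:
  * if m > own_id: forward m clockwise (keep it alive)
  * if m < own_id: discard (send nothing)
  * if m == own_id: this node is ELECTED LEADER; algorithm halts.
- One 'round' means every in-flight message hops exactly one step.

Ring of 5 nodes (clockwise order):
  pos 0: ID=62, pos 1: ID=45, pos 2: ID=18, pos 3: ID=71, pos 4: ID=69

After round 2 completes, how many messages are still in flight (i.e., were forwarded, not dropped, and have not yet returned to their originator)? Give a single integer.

Round 1: pos1(id45) recv 62: fwd; pos2(id18) recv 45: fwd; pos3(id71) recv 18: drop; pos4(id69) recv 71: fwd; pos0(id62) recv 69: fwd
Round 2: pos2(id18) recv 62: fwd; pos3(id71) recv 45: drop; pos0(id62) recv 71: fwd; pos1(id45) recv 69: fwd
After round 2: 3 messages still in flight

Answer: 3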